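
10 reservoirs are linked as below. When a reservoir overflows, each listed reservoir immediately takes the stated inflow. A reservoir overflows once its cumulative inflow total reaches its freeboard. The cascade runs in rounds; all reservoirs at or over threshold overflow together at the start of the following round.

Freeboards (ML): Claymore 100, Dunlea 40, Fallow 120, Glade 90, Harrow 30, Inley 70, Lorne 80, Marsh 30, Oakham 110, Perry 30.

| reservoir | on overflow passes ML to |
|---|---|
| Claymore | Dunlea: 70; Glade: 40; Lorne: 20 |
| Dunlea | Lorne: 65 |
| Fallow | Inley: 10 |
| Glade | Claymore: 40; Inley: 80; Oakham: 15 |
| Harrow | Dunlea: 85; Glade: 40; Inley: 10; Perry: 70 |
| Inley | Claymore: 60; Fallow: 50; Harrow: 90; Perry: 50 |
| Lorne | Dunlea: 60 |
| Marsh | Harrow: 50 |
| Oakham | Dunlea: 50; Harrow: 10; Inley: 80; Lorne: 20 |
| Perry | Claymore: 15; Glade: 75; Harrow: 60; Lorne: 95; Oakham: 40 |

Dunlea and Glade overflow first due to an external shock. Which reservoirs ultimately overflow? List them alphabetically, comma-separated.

Round 1 — Dunlea, Glade overflow (initial).
  Claymore: +40 → 40 < 100
  Inley: +80 → 80 ≥ 70
  Lorne: +65 → 65 < 80
  Oakham: +15 → 15 < 110
Round 2 — Inley overflows.
  Claymore: +60 → 100 ≥ 100
  Fallow: +50 → 50 < 120
  Harrow: +90 → 90 ≥ 30
  Perry: +50 → 50 ≥ 30
Round 3 — Claymore, Harrow, Perry overflow.
  Lorne: +20+95 → 180 ≥ 80
  Oakham: +40 → 55 < 110
Round 4 — Lorne overflows.
No further overflows.

Claymore, Dunlea, Glade, Harrow, Inley, Lorne, Perry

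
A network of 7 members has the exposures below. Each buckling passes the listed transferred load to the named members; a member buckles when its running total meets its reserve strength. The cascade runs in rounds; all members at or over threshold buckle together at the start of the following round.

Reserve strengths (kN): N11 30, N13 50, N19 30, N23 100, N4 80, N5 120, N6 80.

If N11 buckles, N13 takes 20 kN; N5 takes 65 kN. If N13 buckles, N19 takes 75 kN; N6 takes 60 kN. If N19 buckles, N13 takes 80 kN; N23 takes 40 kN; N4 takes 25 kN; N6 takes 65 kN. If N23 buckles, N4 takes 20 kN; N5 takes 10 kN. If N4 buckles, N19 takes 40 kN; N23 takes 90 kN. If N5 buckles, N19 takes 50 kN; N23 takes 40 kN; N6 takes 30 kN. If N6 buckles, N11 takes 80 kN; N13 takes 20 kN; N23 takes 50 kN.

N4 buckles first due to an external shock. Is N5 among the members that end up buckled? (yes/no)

Round 1 — N4 buckles (initial).
  N19: +40 → 40 ≥ 30
  N23: +90 → 90 < 100
Round 2 — N19 buckles.
  N13: +80 → 80 ≥ 50
  N23: +40 → 130 ≥ 100
  N6: +65 → 65 < 80
Round 3 — N13, N23 buckle.
  N5: +10 → 10 < 120
  N6: +60 → 125 ≥ 80
Round 4 — N6 buckles.
  N11: +80 → 80 ≥ 30
Round 5 — N11 buckles.
  N5: +65 → 75 < 120
No further bucklings.

no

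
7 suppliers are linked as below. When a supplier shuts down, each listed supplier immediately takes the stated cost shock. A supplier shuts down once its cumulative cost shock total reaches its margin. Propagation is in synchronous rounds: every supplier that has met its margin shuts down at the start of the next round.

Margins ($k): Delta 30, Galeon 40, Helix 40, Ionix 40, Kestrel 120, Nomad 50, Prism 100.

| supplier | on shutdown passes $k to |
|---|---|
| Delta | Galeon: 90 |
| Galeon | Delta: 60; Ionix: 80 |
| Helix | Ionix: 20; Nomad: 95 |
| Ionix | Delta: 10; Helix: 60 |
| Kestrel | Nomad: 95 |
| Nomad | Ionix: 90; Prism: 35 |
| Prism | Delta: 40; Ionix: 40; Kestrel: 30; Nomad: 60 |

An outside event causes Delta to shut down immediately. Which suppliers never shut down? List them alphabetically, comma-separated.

Round 1 — Delta shuts down (initial).
  Galeon: +90 → 90 ≥ 40
Round 2 — Galeon shuts down.
  Ionix: +80 → 80 ≥ 40
Round 3 — Ionix shuts down.
  Helix: +60 → 60 ≥ 40
Round 4 — Helix shuts down.
  Nomad: +95 → 95 ≥ 50
Round 5 — Nomad shuts down.
  Prism: +35 → 35 < 100
No further shutdowns.

Kestrel, Prism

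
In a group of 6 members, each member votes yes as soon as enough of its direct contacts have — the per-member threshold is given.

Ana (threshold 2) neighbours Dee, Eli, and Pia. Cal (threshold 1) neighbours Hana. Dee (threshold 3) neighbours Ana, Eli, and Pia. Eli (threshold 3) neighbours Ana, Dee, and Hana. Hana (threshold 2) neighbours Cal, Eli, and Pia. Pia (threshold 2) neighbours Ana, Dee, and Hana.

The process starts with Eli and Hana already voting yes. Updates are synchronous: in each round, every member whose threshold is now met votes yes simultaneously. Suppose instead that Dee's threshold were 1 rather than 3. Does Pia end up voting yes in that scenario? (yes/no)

With Dee's threshold at 1:
Round 1 — Eli, Hana vote yes (initial).
Round 2 — checking thresholds:
  Ana: 1 of 3 neighbours < 2, holds.
  Cal: 1 of 1 neighbours ≥ 1, votes yes.
  Dee: 1 of 3 neighbours ≥ 1, votes yes.
  Pia: 1 of 3 neighbours < 2, holds.
Round 3 — checking thresholds:
  Ana: 2 of 3 neighbours ≥ 2, votes yes.
  Pia: 2 of 3 neighbours ≥ 2, votes yes.
Round 4 — no new yes votes; cascade stops.

yes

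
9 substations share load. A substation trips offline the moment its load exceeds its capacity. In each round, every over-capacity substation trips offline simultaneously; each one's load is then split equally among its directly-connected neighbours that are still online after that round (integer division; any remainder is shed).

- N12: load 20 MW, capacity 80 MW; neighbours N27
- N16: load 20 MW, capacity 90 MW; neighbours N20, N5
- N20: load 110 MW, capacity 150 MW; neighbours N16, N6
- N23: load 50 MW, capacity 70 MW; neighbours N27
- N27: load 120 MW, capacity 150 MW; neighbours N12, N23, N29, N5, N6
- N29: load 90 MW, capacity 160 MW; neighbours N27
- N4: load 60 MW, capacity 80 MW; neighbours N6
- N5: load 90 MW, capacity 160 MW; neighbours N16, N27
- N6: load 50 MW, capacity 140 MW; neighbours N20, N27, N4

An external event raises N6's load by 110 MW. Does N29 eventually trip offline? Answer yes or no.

Round 1 — N6 at 160 > 140. N6 trips offline.
  N6 sheds 160 MW to N20, N27, N4: 53 each (1 lost).
    N20: 110+53 = 163 > 150
    N27: 120+53 = 173 > 150
    N4: 60+53 = 113 > 80
Round 2 — N20, N27, N4 trip offline.
  N20 sheds 163 MW to N16: 163 each.
    N16: 20+163 = 183 > 90
  N27 sheds 173 MW to N12, N23, N29, N5: 43 each (1 lost).
    N12: 20+43 = 63 ≤ 80
    N23: 50+43 = 93 > 70
    N29: 90+43 = 133 ≤ 160
    N5: 90+43 = 133 ≤ 160
  N4 sheds 113 MW: no online neighbours, lost.
Round 3 — N16, N23 trip offline.
  N16 sheds 183 MW to N5: 183 each.
    N5: 133+183 = 316 > 160
  N23 sheds 93 MW: no online neighbours, lost.
Round 4 — N5 trips offline.
  N5 sheds 316 MW: no online neighbours, lost.
No further trips.

no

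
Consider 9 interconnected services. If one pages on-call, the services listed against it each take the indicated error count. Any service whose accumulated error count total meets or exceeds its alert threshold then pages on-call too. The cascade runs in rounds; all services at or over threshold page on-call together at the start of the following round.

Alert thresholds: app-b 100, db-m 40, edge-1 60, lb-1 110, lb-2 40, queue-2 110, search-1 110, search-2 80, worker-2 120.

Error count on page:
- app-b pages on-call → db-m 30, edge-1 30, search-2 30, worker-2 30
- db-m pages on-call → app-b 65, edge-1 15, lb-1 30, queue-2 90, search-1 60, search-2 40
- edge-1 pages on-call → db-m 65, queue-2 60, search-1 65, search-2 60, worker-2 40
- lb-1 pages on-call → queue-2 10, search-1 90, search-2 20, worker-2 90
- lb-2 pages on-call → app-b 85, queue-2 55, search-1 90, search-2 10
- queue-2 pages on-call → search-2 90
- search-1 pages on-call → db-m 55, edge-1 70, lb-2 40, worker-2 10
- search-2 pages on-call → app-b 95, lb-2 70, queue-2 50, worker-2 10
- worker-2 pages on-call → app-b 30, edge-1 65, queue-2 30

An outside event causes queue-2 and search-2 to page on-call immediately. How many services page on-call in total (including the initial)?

Round 1 — queue-2, search-2 page on-call (initial).
  app-b: +95 → 95 < 100
  lb-2: +70 → 70 ≥ 40
  worker-2: +10 → 10 < 120
Round 2 — lb-2 pages on-call.
  app-b: +85 → 180 ≥ 100
  search-1: +90 → 90 < 110
Round 3 — app-b pages on-call.
  db-m: +30 → 30 < 40
  edge-1: +30 → 30 < 60
  worker-2: +30 → 40 < 120
No further pages.

4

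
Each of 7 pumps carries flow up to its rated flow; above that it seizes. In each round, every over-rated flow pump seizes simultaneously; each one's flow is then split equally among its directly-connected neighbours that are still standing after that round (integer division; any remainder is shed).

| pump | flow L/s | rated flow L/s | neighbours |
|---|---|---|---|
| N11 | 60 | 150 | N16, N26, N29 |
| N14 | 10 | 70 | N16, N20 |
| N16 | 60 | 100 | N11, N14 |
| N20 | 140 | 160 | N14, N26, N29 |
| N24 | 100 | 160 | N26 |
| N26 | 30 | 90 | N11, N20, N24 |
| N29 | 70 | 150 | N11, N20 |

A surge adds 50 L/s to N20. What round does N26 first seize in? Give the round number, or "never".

Round 1 — N20 at 190 > 160. N20 seizes.
  N20 sheds 190 L/s to N14, N26, N29: 63 each (1 lost).
    N14: 10+63 = 73 > 70
    N26: 30+63 = 93 > 90
    N29: 70+63 = 133 ≤ 150
Round 2 — N14, N26 seize.
  N14 sheds 73 L/s to N16: 73 each.
    N16: 60+73 = 133 > 100
  N26 sheds 93 L/s to N11, N24: 46 each (1 lost).
    N11: 60+46 = 106 ≤ 150
    N24: 100+46 = 146 ≤ 160
Round 3 — N16 seizes.
  N16 sheds 133 L/s to N11: 133 each.
    N11: 106+133 = 239 > 150
Round 4 — N11 seizes.
  N11 sheds 239 L/s to N29: 239 each.
    N29: 133+239 = 372 > 150
Round 5 — N29 seizes.
  N29 sheds 372 L/s: no online neighbours, lost.
No further seizures.

2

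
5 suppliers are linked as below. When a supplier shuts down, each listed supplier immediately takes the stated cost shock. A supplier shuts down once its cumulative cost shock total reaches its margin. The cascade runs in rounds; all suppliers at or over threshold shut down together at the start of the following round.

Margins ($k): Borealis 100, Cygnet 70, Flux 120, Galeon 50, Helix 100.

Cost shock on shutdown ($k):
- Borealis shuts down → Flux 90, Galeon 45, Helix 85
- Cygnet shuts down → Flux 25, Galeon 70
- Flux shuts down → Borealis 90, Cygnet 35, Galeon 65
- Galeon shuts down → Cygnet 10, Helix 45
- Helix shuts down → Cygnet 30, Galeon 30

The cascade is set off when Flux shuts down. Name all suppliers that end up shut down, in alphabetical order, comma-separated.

Round 1 — Flux shuts down (initial).
  Borealis: +90 → 90 < 100
  Cygnet: +35 → 35 < 70
  Galeon: +65 → 65 ≥ 50
Round 2 — Galeon shuts down.
  Cygnet: +10 → 45 < 70
  Helix: +45 → 45 < 100
No further shutdowns.

Flux, Galeon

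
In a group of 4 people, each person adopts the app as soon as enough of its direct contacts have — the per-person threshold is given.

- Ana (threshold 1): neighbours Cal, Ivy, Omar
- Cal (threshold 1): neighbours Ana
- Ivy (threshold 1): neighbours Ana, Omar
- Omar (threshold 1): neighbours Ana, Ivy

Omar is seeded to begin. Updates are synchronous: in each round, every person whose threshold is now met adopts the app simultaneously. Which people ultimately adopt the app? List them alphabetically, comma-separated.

Round 1 — Omar adopts the app (initial).
Round 2 — checking thresholds:
  Ana: 1 of 3 neighbours ≥ 1, adopts the app.
  Ivy: 1 of 2 neighbours ≥ 1, adopts the app.
Round 3 — checking thresholds:
  Cal: 1 of 1 neighbours ≥ 1, adopts the app.
Round 4 — no new adoptions; cascade stops.

Ana, Cal, Ivy, Omar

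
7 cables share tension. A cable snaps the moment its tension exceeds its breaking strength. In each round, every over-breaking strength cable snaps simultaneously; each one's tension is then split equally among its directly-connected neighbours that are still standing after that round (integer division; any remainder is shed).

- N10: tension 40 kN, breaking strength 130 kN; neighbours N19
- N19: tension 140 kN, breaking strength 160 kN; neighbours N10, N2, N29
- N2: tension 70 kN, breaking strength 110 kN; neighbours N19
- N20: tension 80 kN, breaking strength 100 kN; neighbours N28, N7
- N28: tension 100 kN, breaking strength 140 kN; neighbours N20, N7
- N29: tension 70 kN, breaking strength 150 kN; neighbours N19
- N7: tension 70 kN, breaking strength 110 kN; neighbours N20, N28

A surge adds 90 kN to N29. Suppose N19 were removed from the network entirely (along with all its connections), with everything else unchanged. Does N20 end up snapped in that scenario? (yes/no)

With N19 removed:
Round 1 — N29 at 160 > 150. N29 snaps.
  N29 sheds 160 kN: no online neighbours, lost.
No further breaks.

no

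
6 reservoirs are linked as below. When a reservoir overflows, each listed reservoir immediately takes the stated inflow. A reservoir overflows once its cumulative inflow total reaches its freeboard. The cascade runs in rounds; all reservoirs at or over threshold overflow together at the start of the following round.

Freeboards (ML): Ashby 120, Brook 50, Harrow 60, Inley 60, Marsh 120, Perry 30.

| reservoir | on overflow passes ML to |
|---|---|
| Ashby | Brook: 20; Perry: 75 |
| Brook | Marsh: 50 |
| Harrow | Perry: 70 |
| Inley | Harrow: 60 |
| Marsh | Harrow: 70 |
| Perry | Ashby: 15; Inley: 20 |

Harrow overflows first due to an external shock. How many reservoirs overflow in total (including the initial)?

Round 1 — Harrow overflows (initial).
  Perry: +70 → 70 ≥ 30
Round 2 — Perry overflows.
  Ashby: +15 → 15 < 120
  Inley: +20 → 20 < 60
No further overflows.

2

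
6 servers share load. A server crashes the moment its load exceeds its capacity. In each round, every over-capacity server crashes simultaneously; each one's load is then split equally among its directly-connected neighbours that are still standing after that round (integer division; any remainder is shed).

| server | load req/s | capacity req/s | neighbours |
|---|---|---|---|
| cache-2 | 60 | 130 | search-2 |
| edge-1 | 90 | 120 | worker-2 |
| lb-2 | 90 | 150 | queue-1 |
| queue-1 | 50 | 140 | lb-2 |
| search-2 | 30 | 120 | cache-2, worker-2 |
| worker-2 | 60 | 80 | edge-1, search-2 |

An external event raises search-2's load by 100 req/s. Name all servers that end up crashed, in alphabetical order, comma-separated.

Round 1 — search-2 at 130 > 120. search-2 crashes.
  search-2 sheds 130 req/s to cache-2, worker-2: 65 each.
    cache-2: 60+65 = 125 ≤ 130
    worker-2: 60+65 = 125 > 80
Round 2 — worker-2 crashes.
  worker-2 sheds 125 req/s to edge-1: 125 each.
    edge-1: 90+125 = 215 > 120
Round 3 — edge-1 crashes.
  edge-1 sheds 215 req/s: no online neighbours, lost.
No further crashes.

edge-1, search-2, worker-2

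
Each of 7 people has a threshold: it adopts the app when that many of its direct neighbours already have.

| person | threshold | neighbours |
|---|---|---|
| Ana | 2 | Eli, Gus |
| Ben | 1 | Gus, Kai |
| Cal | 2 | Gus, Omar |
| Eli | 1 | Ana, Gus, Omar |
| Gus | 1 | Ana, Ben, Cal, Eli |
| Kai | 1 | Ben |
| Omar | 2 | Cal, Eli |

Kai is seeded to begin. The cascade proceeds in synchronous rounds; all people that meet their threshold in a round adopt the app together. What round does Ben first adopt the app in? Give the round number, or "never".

2

Round 1 — Kai adopts the app (initial).
Round 2 — checking thresholds:
  Ben: 1 of 2 neighbours ≥ 1, adopts the app.
Round 3 — checking thresholds:
  Gus: 1 of 4 neighbours ≥ 1, adopts the app.
Round 4 — checking thresholds:
  Ana: 1 of 2 neighbours < 2, below threshold.
  Cal: 1 of 2 neighbours < 2, below threshold.
  Eli: 1 of 3 neighbours ≥ 1, adopts the app.
Round 5 — checking thresholds:
  Ana: 2 of 2 neighbours ≥ 2, adopts the app.
  Cal: 1 of 2 neighbours < 2, below threshold.
  Omar: 1 of 2 neighbours < 2, below threshold.
Round 6 — no new adoptions; cascade stops.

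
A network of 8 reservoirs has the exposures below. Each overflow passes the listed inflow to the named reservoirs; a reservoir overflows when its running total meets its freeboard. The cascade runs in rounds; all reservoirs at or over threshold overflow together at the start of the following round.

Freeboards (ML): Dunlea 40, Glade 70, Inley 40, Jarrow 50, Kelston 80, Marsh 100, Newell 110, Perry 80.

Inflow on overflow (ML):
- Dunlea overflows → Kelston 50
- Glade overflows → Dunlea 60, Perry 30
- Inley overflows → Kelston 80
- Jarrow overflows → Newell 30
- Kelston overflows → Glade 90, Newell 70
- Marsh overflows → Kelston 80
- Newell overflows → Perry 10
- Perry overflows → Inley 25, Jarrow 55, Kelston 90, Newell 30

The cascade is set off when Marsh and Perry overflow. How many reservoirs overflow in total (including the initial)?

7

Round 1 — Marsh, Perry overflow (initial).
  Inley: +25 → 25 < 40
  Jarrow: +55 → 55 ≥ 50
  Kelston: +80+90 → 170 ≥ 80
  Newell: +30 → 30 < 110
Round 2 — Jarrow, Kelston overflow.
  Glade: +90 → 90 ≥ 70
  Newell: +30+70 → 130 ≥ 110
Round 3 — Glade, Newell overflow.
  Dunlea: +60 → 60 ≥ 40
Round 4 — Dunlea overflows.
No further overflows.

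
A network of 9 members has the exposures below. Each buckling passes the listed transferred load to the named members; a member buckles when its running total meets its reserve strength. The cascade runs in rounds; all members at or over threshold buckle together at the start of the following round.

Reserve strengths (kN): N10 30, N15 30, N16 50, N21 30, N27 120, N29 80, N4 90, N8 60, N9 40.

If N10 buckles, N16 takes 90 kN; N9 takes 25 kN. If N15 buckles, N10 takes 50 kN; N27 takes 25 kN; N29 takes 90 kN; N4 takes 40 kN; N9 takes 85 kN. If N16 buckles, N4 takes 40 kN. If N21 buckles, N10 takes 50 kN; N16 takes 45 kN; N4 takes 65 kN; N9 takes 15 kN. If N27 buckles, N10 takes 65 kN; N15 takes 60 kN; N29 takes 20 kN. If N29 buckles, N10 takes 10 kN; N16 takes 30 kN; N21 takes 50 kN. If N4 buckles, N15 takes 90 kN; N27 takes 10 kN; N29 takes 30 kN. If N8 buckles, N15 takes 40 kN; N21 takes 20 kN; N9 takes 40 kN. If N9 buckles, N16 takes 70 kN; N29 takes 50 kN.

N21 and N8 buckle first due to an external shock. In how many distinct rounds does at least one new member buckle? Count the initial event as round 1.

3

Round 1 — N21, N8 buckle (initial).
  N10: +50 → 50 ≥ 30
  N15: +40 → 40 ≥ 30
  N16: +45 → 45 < 50
  N4: +65 → 65 < 90
  N9: +15+40 → 55 ≥ 40
Round 2 — N10, N15, N9 buckle.
  N16: +90+70 → 205 ≥ 50
  N27: +25 → 25 < 120
  N29: +90+50 → 140 ≥ 80
  N4: +40 → 105 ≥ 90
Round 3 — N16, N29, N4 buckle.
  N27: +10 → 35 < 120
No further bucklings.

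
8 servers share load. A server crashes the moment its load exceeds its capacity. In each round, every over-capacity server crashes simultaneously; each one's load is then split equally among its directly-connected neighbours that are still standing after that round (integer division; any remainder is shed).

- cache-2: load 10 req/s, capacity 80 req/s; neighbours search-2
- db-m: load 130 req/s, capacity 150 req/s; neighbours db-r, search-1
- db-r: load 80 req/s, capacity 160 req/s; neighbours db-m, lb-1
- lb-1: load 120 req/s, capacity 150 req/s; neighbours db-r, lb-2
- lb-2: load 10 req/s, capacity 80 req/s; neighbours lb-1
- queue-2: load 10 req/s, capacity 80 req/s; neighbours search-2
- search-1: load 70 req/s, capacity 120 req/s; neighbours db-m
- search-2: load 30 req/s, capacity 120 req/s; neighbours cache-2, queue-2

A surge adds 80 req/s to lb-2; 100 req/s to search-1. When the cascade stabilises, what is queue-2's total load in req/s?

10

Round 1 — lb-2 at 90 > 80; search-1 at 170 > 120. lb-2, search-1 crash.
  lb-2 sheds 90 req/s to lb-1: 90 each.
    lb-1: 120+90 = 210 > 150
  search-1 sheds 170 req/s to db-m: 170 each.
    db-m: 130+170 = 300 > 150
Round 2 — db-m, lb-1 crash.
  db-m sheds 300 req/s to db-r: 300 each.
    db-r: 80+300 = 380 > 160
  lb-1 sheds 210 req/s to db-r: 210 each.
    db-r: 380+210 = 590 > 160
Round 3 — db-r crashes.
  db-r sheds 590 req/s: no online neighbours, lost.
No further crashes.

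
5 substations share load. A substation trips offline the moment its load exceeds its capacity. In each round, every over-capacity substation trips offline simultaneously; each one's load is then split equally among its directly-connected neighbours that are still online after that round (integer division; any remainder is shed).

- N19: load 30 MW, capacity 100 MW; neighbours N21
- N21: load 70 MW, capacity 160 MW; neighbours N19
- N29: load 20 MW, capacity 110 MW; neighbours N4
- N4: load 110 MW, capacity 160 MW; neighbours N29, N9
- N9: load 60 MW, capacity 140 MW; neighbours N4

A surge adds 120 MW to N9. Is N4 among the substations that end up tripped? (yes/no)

Round 1 — N9 at 180 > 140. N9 trips offline.
  N9 sheds 180 MW to N4: 180 each.
    N4: 110+180 = 290 > 160
Round 2 — N4 trips offline.
  N4 sheds 290 MW to N29: 290 each.
    N29: 20+290 = 310 > 110
Round 3 — N29 trips offline.
  N29 sheds 310 MW: no online neighbours, lost.
No further trips.

yes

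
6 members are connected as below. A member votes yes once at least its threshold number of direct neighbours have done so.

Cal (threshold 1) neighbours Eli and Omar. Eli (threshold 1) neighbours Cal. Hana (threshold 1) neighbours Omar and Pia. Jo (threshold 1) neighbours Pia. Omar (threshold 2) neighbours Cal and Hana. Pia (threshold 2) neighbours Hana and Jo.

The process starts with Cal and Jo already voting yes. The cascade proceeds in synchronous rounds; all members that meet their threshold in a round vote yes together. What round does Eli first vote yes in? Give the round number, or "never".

Round 1 — Cal, Jo vote yes (initial).
Round 2 — checking thresholds:
  Eli: 1 of 1 neighbours ≥ 1, votes yes.
  Omar: 1 of 2 neighbours < 2, below threshold.
  Pia: 1 of 2 neighbours < 2, below threshold.
Round 3 — no new yes votes; cascade stops.

2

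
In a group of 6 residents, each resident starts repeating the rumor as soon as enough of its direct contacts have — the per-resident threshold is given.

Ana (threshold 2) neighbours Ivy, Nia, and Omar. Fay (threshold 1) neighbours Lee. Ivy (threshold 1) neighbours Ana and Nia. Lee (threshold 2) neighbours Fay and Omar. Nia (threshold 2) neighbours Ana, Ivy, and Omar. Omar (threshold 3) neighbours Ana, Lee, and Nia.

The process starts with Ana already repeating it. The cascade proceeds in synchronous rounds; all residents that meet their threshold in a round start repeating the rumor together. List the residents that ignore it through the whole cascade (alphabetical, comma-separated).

Fay, Lee, Omar

Round 1 — Ana starts repeating the rumor (initial).
Round 2 — checking thresholds:
  Ivy: 1 of 2 neighbours ≥ 1, starts repeating the rumor.
  Nia: 1 of 3 neighbours < 2, holds.
  Omar: 1 of 3 neighbours < 3, holds.
Round 3 — checking thresholds:
  Nia: 2 of 3 neighbours ≥ 2, starts repeating the rumor.
  Omar: 1 of 3 neighbours < 3, holds.
Round 4 — no new spreads; cascade stops.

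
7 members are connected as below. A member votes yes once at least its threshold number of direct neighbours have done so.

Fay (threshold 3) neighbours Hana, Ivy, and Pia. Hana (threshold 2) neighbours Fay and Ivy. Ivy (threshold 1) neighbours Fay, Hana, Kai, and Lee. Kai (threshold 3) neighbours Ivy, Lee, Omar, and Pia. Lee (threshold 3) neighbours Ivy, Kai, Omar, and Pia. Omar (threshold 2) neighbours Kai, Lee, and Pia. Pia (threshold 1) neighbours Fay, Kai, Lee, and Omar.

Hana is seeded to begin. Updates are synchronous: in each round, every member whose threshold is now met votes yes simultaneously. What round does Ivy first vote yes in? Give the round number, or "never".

2

Round 1 — Hana votes yes (initial).
Round 2 — checking thresholds:
  Fay: 1 of 3 neighbours < 3, not yet.
  Ivy: 1 of 4 neighbours ≥ 1, votes yes.
Round 3 — no new yes votes; cascade stops.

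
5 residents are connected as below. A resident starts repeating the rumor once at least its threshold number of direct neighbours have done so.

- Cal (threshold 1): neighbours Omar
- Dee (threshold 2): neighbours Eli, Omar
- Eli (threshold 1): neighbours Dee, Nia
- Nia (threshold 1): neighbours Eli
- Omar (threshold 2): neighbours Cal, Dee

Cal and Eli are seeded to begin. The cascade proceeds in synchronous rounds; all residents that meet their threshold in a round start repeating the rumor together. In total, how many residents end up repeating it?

3

Round 1 — Cal, Eli start repeating the rumor (initial).
Round 2 — checking thresholds:
  Dee: 1 of 2 neighbours < 2, not yet.
  Nia: 1 of 1 neighbours ≥ 1, starts repeating the rumor.
  Omar: 1 of 2 neighbours < 2, not yet.
Round 3 — no new spreads; cascade stops.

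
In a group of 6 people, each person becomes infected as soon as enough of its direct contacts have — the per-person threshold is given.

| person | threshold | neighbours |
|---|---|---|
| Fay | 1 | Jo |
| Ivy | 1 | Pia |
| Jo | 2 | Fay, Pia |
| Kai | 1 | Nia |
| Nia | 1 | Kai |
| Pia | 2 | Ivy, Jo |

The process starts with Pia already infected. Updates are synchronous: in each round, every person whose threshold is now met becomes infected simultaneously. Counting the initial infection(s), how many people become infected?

Round 1 — Pia becomes infected (initial).
Round 2 — checking thresholds:
  Ivy: 1 of 1 neighbours ≥ 1, becomes infected.
  Jo: 1 of 2 neighbours < 2, holds.
Round 3 — no new infections; cascade stops.

2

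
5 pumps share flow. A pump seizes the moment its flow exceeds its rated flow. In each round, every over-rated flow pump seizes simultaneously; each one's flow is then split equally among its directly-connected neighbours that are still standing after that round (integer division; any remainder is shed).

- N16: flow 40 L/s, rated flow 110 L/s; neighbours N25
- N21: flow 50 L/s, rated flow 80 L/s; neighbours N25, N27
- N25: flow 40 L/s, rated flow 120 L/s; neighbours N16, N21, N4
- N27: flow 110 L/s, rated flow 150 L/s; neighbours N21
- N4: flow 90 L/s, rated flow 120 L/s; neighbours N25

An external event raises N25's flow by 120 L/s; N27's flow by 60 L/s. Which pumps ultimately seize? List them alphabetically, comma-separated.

Round 1 — N25 at 160 > 120; N27 at 170 > 150. N25, N27 seize.
  N25 sheds 160 L/s to N16, N21, N4: 53 each (1 lost).
    N16: 40+53 = 93 ≤ 110
    N21: 50+53 = 103 > 80
    N4: 90+53 = 143 > 120
  N27 sheds 170 L/s to N21: 170 each.
    N21: 103+170 = 273 > 80
Round 2 — N21, N4 seize.
  N21 sheds 273 L/s: no online neighbours, lost.
  N4 sheds 143 L/s: no online neighbours, lost.
No further seizures.

N21, N25, N27, N4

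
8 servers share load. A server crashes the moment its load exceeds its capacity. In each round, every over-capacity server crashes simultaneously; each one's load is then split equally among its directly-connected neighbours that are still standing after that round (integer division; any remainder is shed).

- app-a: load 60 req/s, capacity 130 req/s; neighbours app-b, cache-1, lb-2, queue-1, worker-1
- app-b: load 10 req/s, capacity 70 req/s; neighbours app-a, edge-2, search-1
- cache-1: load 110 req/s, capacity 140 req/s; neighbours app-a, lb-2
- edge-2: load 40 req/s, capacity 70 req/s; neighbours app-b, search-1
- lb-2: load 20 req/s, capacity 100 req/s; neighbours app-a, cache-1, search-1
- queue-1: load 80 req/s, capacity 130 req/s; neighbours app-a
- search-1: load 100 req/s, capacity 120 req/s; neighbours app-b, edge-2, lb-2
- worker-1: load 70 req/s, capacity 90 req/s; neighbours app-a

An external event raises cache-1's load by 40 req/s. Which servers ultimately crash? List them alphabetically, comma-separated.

Round 1 — cache-1 at 150 > 140. cache-1 crashes.
  cache-1 sheds 150 req/s to app-a, lb-2: 75 each.
    app-a: 60+75 = 135 > 130
    lb-2: 20+75 = 95 ≤ 100
Round 2 — app-a crashes.
  app-a sheds 135 req/s to app-b, lb-2, queue-1, worker-1: 33 each (3 lost).
    app-b: 10+33 = 43 ≤ 70
    lb-2: 95+33 = 128 > 100
    queue-1: 80+33 = 113 ≤ 130
    worker-1: 70+33 = 103 > 90
Round 3 — lb-2, worker-1 crash.
  lb-2 sheds 128 req/s to search-1: 128 each.
    search-1: 100+128 = 228 > 120
  worker-1 sheds 103 req/s: no online neighbours, lost.
Round 4 — search-1 crashes.
  search-1 sheds 228 req/s to app-b, edge-2: 114 each.
    app-b: 43+114 = 157 > 70
    edge-2: 40+114 = 154 > 70
Round 5 — app-b, edge-2 crash.
  app-b sheds 157 req/s: no online neighbours, lost.
  edge-2 sheds 154 req/s: no online neighbours, lost.
No further crashes.

app-a, app-b, cache-1, edge-2, lb-2, search-1, worker-1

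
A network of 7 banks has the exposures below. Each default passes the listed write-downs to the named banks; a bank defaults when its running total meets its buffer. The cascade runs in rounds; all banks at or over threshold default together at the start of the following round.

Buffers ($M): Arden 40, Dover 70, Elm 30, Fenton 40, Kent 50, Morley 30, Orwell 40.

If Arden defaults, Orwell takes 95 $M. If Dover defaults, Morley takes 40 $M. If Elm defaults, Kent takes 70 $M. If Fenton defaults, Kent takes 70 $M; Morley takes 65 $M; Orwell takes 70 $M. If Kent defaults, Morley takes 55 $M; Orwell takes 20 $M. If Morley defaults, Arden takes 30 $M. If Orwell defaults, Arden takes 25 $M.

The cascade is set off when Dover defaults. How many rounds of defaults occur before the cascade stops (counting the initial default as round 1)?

Round 1 — Dover defaults (initial).
  Morley: +40 → 40 ≥ 30
Round 2 — Morley defaults.
  Arden: +30 → 30 < 40
No further defaults.

2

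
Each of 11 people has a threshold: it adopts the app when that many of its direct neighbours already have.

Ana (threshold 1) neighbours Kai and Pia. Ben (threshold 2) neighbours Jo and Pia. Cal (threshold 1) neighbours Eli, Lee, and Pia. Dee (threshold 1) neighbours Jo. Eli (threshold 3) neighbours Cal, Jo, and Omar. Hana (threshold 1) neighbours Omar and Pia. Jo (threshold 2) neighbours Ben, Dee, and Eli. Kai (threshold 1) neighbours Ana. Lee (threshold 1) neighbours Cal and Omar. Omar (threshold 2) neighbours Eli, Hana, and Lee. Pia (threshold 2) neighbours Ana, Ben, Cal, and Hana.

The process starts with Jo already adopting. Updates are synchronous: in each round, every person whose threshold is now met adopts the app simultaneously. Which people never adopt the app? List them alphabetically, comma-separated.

Ana, Ben, Cal, Eli, Hana, Kai, Lee, Omar, Pia

Round 1 — Jo adopts the app (initial).
Round 2 — checking thresholds:
  Ben: 1 of 2 neighbours < 2, not yet.
  Dee: 1 of 1 neighbours ≥ 1, adopts the app.
  Eli: 1 of 3 neighbours < 3, not yet.
Round 3 — no new adoptions; cascade stops.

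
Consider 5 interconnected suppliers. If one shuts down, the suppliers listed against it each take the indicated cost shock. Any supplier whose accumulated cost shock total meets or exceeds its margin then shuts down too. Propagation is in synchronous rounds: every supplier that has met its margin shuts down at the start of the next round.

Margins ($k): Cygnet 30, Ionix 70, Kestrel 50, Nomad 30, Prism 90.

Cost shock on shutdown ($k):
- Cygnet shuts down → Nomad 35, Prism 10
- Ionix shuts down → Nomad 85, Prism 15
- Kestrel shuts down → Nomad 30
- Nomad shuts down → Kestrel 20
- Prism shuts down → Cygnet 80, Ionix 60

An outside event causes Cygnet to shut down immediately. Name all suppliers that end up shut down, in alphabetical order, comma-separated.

Round 1 — Cygnet shuts down (initial).
  Nomad: +35 → 35 ≥ 30
  Prism: +10 → 10 < 90
Round 2 — Nomad shuts down.
  Kestrel: +20 → 20 < 50
No further shutdowns.

Cygnet, Nomad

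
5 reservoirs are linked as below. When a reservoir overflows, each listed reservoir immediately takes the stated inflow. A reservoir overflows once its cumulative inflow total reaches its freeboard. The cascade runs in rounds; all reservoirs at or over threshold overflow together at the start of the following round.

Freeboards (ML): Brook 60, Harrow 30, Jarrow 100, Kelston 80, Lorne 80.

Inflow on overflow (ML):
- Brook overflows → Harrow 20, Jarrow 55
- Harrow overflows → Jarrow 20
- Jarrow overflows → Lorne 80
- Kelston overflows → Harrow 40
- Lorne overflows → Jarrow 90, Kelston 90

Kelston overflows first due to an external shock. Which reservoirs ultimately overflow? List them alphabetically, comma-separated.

Round 1 — Kelston overflows (initial).
  Harrow: +40 → 40 ≥ 30
Round 2 — Harrow overflows.
  Jarrow: +20 → 20 < 100
No further overflows.

Harrow, Kelston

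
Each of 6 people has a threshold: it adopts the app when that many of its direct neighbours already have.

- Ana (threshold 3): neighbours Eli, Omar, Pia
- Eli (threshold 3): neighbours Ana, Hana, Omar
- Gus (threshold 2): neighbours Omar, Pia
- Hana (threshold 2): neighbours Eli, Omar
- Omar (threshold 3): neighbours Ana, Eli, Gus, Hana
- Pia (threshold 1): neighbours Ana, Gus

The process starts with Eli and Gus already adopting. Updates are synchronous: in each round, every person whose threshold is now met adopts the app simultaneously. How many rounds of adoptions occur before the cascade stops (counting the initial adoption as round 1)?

Round 1 — Eli, Gus adopt the app (initial).
Round 2 — checking thresholds:
  Ana: 1 of 3 neighbours < 3, not yet.
  Hana: 1 of 2 neighbours < 2, not yet.
  Omar: 2 of 4 neighbours < 3, not yet.
  Pia: 1 of 2 neighbours ≥ 1, adopts the app.
Round 3 — no new adoptions; cascade stops.

2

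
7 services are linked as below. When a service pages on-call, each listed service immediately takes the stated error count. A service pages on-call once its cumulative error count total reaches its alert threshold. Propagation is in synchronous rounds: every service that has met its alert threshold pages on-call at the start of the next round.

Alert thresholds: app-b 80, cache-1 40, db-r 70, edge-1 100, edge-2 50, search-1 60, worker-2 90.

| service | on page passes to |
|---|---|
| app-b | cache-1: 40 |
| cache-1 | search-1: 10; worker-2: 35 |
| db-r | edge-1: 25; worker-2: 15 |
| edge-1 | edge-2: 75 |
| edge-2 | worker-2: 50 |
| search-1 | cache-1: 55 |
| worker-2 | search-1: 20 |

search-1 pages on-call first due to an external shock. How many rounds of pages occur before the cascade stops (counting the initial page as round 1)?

Round 1 — search-1 pages on-call (initial).
  cache-1: +55 → 55 ≥ 40
Round 2 — cache-1 pages on-call.
  worker-2: +35 → 35 < 90
No further pages.

2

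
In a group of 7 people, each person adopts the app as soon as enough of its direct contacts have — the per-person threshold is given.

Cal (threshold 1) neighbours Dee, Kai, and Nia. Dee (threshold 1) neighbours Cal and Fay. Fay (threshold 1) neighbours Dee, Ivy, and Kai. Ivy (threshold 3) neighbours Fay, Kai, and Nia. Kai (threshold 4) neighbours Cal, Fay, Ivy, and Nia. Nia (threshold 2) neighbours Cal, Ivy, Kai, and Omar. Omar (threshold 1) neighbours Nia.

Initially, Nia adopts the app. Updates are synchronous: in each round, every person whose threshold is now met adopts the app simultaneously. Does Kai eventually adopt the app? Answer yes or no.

no

Round 1 — Nia adopts the app (initial).
Round 2 — checking thresholds:
  Cal: 1 of 3 neighbours ≥ 1, adopts the app.
  Ivy: 1 of 3 neighbours < 3, below threshold.
  Kai: 1 of 4 neighbours < 4, below threshold.
  Omar: 1 of 1 neighbours ≥ 1, adopts the app.
Round 3 — checking thresholds:
  Dee: 1 of 2 neighbours ≥ 1, adopts the app.
  Ivy: 1 of 3 neighbours < 3, below threshold.
  Kai: 2 of 4 neighbours < 4, below threshold.
Round 4 — checking thresholds:
  Fay: 1 of 3 neighbours ≥ 1, adopts the app.
  Ivy: 1 of 3 neighbours < 3, below threshold.
  Kai: 2 of 4 neighbours < 4, below threshold.
Round 5 — no new adoptions; cascade stops.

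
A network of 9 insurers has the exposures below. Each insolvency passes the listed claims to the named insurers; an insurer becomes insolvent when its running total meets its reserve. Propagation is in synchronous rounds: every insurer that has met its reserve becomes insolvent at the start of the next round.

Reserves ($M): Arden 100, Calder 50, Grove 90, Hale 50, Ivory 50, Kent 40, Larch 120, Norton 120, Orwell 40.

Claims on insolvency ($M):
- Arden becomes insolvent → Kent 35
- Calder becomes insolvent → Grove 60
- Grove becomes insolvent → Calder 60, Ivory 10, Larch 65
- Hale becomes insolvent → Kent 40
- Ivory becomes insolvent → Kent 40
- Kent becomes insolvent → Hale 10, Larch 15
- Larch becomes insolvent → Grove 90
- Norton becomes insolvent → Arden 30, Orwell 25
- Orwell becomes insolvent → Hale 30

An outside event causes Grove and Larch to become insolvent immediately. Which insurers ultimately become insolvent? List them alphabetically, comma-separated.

Round 1 — Grove, Larch become insolvent (initial).
  Calder: +60 → 60 ≥ 50
  Ivory: +10 → 10 < 50
Round 2 — Calder becomes insolvent.
No further insolvencies.

Calder, Grove, Larch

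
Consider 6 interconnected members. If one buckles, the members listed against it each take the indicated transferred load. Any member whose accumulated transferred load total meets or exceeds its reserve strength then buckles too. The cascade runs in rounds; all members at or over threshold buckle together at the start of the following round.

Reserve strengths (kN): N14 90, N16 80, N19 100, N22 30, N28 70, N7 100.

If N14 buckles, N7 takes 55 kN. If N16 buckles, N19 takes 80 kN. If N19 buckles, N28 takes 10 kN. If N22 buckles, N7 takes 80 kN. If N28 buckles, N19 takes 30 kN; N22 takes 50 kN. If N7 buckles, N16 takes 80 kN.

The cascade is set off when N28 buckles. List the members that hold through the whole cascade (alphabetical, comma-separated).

N14, N16, N19, N7

Round 1 — N28 buckles (initial).
  N19: +30 → 30 < 100
  N22: +50 → 50 ≥ 30
Round 2 — N22 buckles.
  N7: +80 → 80 < 100
No further bucklings.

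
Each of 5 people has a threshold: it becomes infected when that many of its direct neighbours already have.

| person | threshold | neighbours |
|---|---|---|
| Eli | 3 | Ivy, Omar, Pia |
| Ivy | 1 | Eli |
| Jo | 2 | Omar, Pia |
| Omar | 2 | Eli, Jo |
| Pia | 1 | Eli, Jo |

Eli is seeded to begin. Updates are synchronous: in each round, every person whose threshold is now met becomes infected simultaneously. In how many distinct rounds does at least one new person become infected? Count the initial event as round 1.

2

Round 1 — Eli becomes infected (initial).
Round 2 — checking thresholds:
  Ivy: 1 of 1 neighbours ≥ 1, becomes infected.
  Omar: 1 of 2 neighbours < 2, not yet.
  Pia: 1 of 2 neighbours ≥ 1, becomes infected.
Round 3 — no new infections; cascade stops.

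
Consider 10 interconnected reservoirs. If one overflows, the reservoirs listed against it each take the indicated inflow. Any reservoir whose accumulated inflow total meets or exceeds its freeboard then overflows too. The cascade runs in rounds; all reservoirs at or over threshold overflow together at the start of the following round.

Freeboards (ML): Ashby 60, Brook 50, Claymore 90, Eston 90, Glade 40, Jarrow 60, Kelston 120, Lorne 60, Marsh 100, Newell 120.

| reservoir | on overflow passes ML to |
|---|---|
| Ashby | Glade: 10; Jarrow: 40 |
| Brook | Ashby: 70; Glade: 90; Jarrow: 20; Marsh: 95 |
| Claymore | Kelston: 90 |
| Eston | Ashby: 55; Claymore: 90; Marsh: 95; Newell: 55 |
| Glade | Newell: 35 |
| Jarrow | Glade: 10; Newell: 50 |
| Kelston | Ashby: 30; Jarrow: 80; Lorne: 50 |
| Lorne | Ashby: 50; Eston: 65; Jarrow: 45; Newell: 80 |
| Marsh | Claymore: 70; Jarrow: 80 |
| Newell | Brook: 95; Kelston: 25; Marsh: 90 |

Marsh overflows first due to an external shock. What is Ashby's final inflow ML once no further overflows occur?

Round 1 — Marsh overflows (initial).
  Claymore: +70 → 70 < 90
  Jarrow: +80 → 80 ≥ 60
Round 2 — Jarrow overflows.
  Glade: +10 → 10 < 40
  Newell: +50 → 50 < 120
No further overflows.

0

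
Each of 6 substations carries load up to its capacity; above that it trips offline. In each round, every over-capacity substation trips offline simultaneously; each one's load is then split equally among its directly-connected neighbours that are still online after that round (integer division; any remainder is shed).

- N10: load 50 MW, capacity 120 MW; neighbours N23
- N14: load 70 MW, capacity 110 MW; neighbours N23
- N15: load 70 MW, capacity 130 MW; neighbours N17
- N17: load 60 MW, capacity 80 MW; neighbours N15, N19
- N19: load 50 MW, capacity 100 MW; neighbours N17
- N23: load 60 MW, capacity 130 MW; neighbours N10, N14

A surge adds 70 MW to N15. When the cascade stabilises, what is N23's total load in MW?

Round 1 — N15 at 140 > 130. N15 trips offline.
  N15 sheds 140 MW to N17: 140 each.
    N17: 60+140 = 200 > 80
Round 2 — N17 trips offline.
  N17 sheds 200 MW to N19: 200 each.
    N19: 50+200 = 250 > 100
Round 3 — N19 trips offline.
  N19 sheds 250 MW: no online neighbours, lost.
No further trips.

60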